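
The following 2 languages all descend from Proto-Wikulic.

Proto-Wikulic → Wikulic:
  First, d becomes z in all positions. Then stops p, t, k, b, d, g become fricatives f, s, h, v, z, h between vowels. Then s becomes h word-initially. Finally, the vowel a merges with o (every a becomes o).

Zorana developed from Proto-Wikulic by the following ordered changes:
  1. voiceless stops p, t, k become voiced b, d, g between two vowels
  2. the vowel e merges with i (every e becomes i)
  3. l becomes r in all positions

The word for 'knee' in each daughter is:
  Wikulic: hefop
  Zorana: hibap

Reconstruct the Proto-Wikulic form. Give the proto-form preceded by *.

Position 4: Wikulic has o, Zorana has a. Zorana preserves a here (none of its changes turn any other segment into a), so the proto-segment is *a.
Position 3: Wikulic has f, Zorana has b. Taking the neighbouring segments as reconstructed: Wikulic f could go back to *p or *f; Zorana b could go back to *p or *b — the one source consistent with every daughter is *p.
Position 2: Wikulic has e, Zorana has i. Wikulic preserves e here (none of its changes turn any other segment into e), so the proto-segment is *e.
The remaining positions agree across the daughters. Check the candidate against every language:
Wikulic: *hepap > hefap > hefop  (by intervocalic lenition, vowel merger)
Zorana: *hepap
  hepap → hebap   [intervocalic voicing]
  hebap → hibap   [vowel merger]
  hibap (rule 3 does not apply)
  giving Zorana hibap.
*hepap is the unique common source.

*hepap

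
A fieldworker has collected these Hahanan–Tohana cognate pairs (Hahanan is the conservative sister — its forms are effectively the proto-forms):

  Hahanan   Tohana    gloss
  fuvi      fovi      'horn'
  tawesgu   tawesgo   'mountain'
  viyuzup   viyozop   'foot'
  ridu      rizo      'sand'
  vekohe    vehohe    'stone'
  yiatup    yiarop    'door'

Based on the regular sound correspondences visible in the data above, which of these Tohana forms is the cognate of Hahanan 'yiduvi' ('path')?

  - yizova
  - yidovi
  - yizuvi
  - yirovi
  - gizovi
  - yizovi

yizovi

ridu ~ rizo — Hahanan d corresponds to Tohana z between vowels (before a back vowel).
fuvi ~ fovi — Hahanan u corresponds to Tohana o after a consonant, before a labial obstruent.
Applying these to Hahanan 'yiduvi':
  yiduvi → yizuvi   (d→z between vowels (before a back vowel))
  yizuvi → yizovi   (u→o after a consonant, before a labial obstruent)
So the Tohana cognate is 'yizovi'.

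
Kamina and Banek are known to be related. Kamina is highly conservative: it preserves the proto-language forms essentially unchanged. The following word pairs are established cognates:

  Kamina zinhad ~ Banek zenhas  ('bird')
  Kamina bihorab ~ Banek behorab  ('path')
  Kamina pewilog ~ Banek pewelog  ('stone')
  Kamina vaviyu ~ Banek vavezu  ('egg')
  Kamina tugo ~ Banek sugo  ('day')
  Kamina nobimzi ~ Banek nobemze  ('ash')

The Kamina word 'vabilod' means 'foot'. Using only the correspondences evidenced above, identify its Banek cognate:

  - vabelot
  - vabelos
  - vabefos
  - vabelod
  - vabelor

bihorab ~ behorab, pewilog ~ pewelog — Kamina i corresponds to Banek e after a consonant, before a consonant other than r, m, n, p, b, f, v.
zinhad ~ zenhas — Kamina d corresponds to Banek s word-finally.
Applying these to Kamina 'vabilod':
  vabilod → vabelod   (i→e after a consonant, before a consonant other than r, m, n, p, b, f, v)
  vabelod → vabelos   (d→s word-finally)
So the Banek cognate is 'vabelos'.

vabelos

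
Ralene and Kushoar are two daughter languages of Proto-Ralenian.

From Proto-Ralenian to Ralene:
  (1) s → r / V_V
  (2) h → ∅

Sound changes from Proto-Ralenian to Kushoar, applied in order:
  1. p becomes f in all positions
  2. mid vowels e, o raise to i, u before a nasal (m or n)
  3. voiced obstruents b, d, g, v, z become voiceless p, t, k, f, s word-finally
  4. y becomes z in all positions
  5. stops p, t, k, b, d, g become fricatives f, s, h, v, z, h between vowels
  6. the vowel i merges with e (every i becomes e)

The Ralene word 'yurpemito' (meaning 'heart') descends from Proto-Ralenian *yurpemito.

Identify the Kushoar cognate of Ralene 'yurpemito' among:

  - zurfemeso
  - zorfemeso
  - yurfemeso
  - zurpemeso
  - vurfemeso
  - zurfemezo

zurfemeso

Kushoar: *yurpemito > yurfemito > yurfimito > zurfimito > zurfimiso > zurfemeso  (by unconditioned shift, pre-nasal raising, unconditioned shift, intervocalic lenition, vowel merger)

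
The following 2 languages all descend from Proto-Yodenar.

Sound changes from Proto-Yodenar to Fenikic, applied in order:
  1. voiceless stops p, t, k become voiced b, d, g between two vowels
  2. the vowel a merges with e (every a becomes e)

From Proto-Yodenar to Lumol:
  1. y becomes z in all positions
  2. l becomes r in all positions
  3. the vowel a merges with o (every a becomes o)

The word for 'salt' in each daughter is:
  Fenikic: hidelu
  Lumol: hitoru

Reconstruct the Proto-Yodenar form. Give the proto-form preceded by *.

Position 5: Fenikic has l, Lumol has r. Fenikic preserves l here (none of its changes turn any other segment into l), so the proto-segment is *l.
Position 4: Fenikic has e, Lumol has o. Taking the neighbouring segments as reconstructed: Fenikic e could go back to *a or *e; Lumol o could go back to *a or *o — the one source consistent with every daughter is *a.
This points to *hitalu. Verify forward in each daughter:
Fenikic: start from *hitalu.
  rule 1 (intervocalic voicing): hitalu → hidalu
  rule 2 (vowel merger): hidalu → hidelu
  ⇒ Fenikic hidelu
Lumol: *hitalu
  hitalu (rule 1 does not apply)
  hitalu → hitaru   [unconditioned shift]
  hitaru → hitoru   [vowel merger]
  giving Lumol hitoru.
Only *hitalu yields all of Fenikic hidelu, Lumol hitoru.

*hitalu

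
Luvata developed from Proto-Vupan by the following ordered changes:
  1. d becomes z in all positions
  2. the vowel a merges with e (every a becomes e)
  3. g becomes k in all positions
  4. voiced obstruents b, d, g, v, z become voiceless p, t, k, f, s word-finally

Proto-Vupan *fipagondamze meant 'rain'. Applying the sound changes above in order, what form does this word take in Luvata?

fipekonzemze

Luvata: *fipagondamze
  fipagondamze → fipagonzamze   [unconditioned shift]
  fipagonzamze → fipegonzemze   [vowel merger]
  fipegonzemze → fipekonzemze   [unconditioned shift]
  fipekonzemze (rule 4 does not apply)
  giving Luvata fipekonzemze.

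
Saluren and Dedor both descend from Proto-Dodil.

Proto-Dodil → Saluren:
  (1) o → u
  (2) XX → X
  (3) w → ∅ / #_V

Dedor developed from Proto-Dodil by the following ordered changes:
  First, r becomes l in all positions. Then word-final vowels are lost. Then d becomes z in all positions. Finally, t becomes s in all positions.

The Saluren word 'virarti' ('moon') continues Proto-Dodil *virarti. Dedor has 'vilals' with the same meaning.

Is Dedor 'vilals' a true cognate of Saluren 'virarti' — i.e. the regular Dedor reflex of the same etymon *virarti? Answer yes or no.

yes

Derive the expected Dedor reflex of *virarti:
Dedor: start from *virarti.
  rule 1 (unconditioned shift): virarti → vilalti
  rule 2 (apocope): vilalti → vilalt
  rule 3: no change — vilalt
  rule 4 (unconditioned shift): vilalt → vilals
  ⇒ Dedor vilals
Dedor 'vilals' matches the regular reflex exactly, so the pair is cognate.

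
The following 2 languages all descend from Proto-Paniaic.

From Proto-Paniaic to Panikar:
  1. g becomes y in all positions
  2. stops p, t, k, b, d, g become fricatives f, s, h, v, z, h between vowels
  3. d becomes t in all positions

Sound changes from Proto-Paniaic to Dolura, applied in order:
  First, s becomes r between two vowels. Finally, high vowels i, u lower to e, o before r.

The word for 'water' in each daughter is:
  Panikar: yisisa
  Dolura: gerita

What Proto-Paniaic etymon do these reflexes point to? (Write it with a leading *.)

Position 3: Panikar has s, Dolura has r. Taking the neighbouring segments as reconstructed: Panikar s could go back to *t or *s; Dolura r could go back to *s or *r — the one source consistent with every daughter is *s.
Position 5: Panikar has s, Dolura has t. Dolura preserves t here (none of its changes turn any other segment into t), so the proto-segment is *t.
Position 1: Panikar has y, Dolura has g. Dolura preserves g here (none of its changes turn any other segment into g), so the proto-segment is *g.
Verify the candidate proto-form against each daughter:
Panikar: *gisita
  gisita → yisita   [unconditioned shift]
  yisita → yisisa   [intervocalic lenition]
  yisisa (rule 3 does not apply)
  giving Panikar yisisa.
Dolura: *gisita
  gisita → girita   [rhotacism]
  girita → gerita   [pre-rhotic lowering]
  giving Dolura gerita.
No other proto-form is consistent with every reflex, so the reconstruction is *gisita.

*gisita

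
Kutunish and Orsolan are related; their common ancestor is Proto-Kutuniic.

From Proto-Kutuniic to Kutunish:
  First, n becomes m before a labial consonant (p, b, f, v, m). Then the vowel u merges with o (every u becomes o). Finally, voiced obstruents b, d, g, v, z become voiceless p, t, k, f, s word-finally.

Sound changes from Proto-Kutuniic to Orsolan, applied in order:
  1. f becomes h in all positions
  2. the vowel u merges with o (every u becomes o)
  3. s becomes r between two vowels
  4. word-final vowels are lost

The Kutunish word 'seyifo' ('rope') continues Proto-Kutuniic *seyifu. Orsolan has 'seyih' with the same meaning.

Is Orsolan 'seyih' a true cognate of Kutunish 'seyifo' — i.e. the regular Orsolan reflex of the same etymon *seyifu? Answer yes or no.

yes

Derive the expected Orsolan reflex of *seyifu:
Orsolan: start from *seyifu.
  rule 1 (unconditioned shift): seyifu → seyihu
  rule 2 (vowel merger): seyihu → seyiho
  rule 3: no change — seyiho
  rule 4 (apocope): seyiho → seyih
  ⇒ Orsolan seyih
Orsolan 'seyih' matches the regular reflex exactly, so the pair is cognate.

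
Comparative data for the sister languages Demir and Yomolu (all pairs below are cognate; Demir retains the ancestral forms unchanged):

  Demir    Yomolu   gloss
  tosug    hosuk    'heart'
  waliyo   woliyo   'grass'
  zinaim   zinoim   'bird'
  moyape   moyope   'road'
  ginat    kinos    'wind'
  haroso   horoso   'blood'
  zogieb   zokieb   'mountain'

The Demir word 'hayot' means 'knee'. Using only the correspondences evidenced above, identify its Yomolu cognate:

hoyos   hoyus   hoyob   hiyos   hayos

hoyos

waliyo ~ woliyo, ginat ~ kinos — Demir a corresponds to Yomolu o after a consonant, before a consonant other than r, m, n, p, b, f, v.
ginat ~ kinos — Demir t corresponds to Yomolu s word-finally.
Applying these to Demir 'hayot':
  hayot → hoyot   (a→o after a consonant, before a consonant other than r, m, n, p, b, f, v)
  hoyot → hoyos   (t→s word-finally)
So the Yomolu cognate is 'hoyos'.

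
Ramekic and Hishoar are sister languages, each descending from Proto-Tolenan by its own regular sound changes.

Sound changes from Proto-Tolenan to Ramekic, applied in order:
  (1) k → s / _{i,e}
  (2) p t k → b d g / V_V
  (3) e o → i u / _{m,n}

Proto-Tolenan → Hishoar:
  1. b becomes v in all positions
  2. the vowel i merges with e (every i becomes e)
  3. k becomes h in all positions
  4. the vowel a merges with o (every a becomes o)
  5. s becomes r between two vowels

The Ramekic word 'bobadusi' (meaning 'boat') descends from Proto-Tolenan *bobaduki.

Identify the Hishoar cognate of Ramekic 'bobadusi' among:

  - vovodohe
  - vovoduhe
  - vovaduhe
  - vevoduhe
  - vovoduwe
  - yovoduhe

Hishoar: start from *bobaduki.
  rule 1 (unconditioned shift): bobaduki → vovaduki
  rule 2 (vowel merger): vovaduki → vovaduke
  rule 3 (unconditioned shift): vovaduke → vovaduhe
  rule 4 (vowel merger): vovaduhe → vovoduhe
  rule 5: no change — vovoduhe
  ⇒ Hishoar vovoduhe

vovoduhe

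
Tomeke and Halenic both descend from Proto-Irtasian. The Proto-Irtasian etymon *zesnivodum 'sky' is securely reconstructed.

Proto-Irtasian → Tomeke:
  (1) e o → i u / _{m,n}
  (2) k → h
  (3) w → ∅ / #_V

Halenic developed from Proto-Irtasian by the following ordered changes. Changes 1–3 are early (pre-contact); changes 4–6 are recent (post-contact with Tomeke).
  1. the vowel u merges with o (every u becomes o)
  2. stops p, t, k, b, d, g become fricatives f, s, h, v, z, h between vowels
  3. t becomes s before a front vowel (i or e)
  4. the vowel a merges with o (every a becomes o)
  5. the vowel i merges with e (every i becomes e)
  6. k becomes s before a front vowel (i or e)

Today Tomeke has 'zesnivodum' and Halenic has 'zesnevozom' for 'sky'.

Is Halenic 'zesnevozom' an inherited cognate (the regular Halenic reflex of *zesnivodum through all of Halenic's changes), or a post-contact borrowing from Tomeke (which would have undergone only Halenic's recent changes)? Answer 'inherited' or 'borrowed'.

If inherited, *zesnivodum would pass through all of Halenic's changes:
Halenic: *zesnivodum
  zesnivodum → zesnivodom   [vowel merger]
  zesnivodom → zesnivozom   [intervocalic lenition]
  zesnivozom (rule 3 does not apply)
  zesnivozom (rule 4 does not apply)
  zesnivozom → zesnevozom   [vowel merger]
  zesnevozom (rule 6 does not apply)
  giving Halenic zesnevozom.
If borrowed from Tomeke 'zesnivodum' after the early changes, it would undergo only the recent ones:
  rule 4 (vowel merger): no change (zesnivodum)
  rule 5 (vowel merger): zesnivodum → zesnevodum
  rule 6 (palatalisation): no change (zesnevodum)
  ⇒ as a loan: zesnevodum
Halenic 'zesnevozom' matches the inherited outcome exactly, so it is an inherited cognate, not a loan.

inherited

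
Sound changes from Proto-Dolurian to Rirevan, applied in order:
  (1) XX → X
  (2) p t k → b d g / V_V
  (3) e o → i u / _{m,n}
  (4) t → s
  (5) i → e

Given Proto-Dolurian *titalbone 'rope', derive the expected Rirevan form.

Rirevan: start from *titalbone.
  rule 1: no change — titalbone
  rule 2 (intervocalic voicing): titalbone → tidalbone
  rule 3 (pre-nasal raising): tidalbone → tidalbune
  rule 4 (unconditioned shift): tidalbune → sidalbune
  rule 5 (vowel merger): sidalbune → sedalbune
  ⇒ Rirevan sedalbune

sedalbune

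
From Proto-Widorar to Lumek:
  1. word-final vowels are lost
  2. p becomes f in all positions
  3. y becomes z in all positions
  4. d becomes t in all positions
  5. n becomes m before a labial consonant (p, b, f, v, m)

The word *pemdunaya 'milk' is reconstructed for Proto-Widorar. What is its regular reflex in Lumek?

Lumek: *pemdunaya > pemdunay > femdunay > femdunaz > femtunaz  (by apocope, unconditioned shift, unconditioned shift, unconditioned shift)

femtunaz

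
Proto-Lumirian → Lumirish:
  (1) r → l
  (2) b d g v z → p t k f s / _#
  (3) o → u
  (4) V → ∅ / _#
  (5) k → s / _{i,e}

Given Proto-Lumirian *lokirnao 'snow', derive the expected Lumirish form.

lusilna

Lumirish: start from *lokirnao.
  rule 1 (unconditioned shift): lokirnao → lokilnao
  rule 2: no change — lokilnao
  rule 3 (vowel merger): lokilnao → lukilnau
  rule 4 (apocope): lukilnau → lukilna
  rule 5 (palatalisation): lukilna → lusilna
  ⇒ Lumirish lusilna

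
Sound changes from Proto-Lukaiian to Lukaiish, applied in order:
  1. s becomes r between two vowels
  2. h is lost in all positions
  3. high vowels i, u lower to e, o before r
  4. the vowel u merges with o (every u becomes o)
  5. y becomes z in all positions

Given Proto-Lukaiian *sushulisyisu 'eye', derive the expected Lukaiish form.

sosoliszero

Lukaiish: *sushulisyisu > sushulisyiru > susulisyiru > susulisyeru > sosolisyero > sosoliszero  (by rhotacism, h-loss, pre-rhotic lowering, vowel merger, unconditioned shift)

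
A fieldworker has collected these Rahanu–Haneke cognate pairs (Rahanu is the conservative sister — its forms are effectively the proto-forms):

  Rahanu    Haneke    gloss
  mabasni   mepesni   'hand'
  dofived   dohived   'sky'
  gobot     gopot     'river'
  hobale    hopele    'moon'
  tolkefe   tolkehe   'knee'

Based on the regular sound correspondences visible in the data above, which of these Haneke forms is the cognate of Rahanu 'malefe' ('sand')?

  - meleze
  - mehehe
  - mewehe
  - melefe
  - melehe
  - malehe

melehe

mabasni ~ mepesni, hobale ~ hopele — Rahanu a corresponds to Haneke e after a consonant, before a consonant other than r, m, n, p, b, f, v.
tolkefe ~ tolkehe — Rahanu f corresponds to Haneke h between vowels (before a front vowel).
Applying these to Rahanu 'malefe':
  malefe → melefe   (a→e after a consonant, before a consonant other than r, m, n, p, b, f, v)
  melefe → melehe   (f→h between vowels (before a front vowel))
So the Haneke cognate is 'melehe'.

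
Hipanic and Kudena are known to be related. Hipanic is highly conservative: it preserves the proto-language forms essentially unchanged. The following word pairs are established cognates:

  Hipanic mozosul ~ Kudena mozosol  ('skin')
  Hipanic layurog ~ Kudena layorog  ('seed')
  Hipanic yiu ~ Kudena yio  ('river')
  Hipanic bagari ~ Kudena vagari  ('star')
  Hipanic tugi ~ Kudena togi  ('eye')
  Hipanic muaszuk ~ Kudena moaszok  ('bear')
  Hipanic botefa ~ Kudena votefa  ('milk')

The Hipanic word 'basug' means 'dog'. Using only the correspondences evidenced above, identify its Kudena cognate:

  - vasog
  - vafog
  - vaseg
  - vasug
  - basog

vasog

bagari ~ vagari — Hipanic b corresponds to Kudena v word-initially before a back vowel.
mozosul ~ mozosol, tugi ~ togi — Hipanic u corresponds to Kudena o after a consonant, before a consonant other than r, m, n, p, b, f, v.
Applying these to Hipanic 'basug':
  basug → vasug   (b→v word-initially before a back vowel)
  vasug → vasog   (u→o after a consonant, before a consonant other than r, m, n, p, b, f, v)
So the Kudena cognate is 'vasog'.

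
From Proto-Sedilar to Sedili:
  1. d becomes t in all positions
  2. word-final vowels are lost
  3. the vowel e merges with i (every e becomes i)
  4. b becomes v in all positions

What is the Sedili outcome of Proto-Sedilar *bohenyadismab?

vohinyatismav

Sedili: *bohenyadismab > bohenyatismab > bohinyatismab > vohinyatismav  (by unconditioned shift, vowel merger, unconditioned shift)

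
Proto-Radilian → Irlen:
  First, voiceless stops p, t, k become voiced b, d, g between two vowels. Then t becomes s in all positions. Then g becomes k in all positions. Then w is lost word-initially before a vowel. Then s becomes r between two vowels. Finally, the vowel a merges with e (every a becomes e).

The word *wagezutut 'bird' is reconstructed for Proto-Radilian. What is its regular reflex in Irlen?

Irlen: start from *wagezutut.
  rule 1 (intervocalic voicing): wagezutut → wagezudut
  rule 2 (unconditioned shift): wagezudut → wagezudus
  rule 3 (unconditioned shift): wagezudus → wakezudus
  rule 4 (glide loss): wakezudus → akezudus
  rule 5: no change — akezudus
  rule 6 (vowel merger): akezudus → ekezudus
  ⇒ Irlen ekezudus

ekezudus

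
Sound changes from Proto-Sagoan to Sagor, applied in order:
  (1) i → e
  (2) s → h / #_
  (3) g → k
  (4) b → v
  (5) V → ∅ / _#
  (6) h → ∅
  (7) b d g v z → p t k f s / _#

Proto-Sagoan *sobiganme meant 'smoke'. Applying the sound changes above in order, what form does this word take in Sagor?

ovekanm

Sagor: *sobiganme > sobeganme > hobeganme > hobekanme > hovekanme > hovekanm > ovekanm  (by vowel merger, debuccalisation, unconditioned shift, unconditioned shift, apocope, h-loss)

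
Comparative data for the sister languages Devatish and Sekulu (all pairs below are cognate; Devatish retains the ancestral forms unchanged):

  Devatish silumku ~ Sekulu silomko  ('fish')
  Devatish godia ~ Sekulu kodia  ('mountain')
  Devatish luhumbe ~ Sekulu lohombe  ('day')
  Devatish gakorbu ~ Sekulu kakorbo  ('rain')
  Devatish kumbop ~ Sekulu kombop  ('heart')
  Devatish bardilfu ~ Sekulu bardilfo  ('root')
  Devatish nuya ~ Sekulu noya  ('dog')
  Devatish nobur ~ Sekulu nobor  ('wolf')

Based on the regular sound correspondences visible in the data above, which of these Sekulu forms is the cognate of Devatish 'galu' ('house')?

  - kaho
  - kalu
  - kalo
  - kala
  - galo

kalo

gakorbu ~ kakorbo — Devatish g corresponds to Sekulu k word-initially before a back vowel.
silumku ~ silomko, gakorbu ~ kakorbo — Devatish u corresponds to Sekulu o word-finally.
Applying these to Devatish 'galu':
  galu → kalu   (g→k word-initially before a back vowel)
  kalu → kalo   (u→o word-finally)
So the Sekulu cognate is 'kalo'.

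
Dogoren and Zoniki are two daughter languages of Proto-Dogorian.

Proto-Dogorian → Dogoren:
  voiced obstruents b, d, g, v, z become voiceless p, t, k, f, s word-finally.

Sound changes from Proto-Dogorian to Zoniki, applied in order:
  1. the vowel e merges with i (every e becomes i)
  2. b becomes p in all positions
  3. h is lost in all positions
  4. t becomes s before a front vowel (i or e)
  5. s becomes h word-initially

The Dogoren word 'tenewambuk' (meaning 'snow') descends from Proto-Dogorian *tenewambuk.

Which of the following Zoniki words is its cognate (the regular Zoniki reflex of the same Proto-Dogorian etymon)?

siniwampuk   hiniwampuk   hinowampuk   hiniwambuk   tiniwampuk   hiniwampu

hiniwampuk

Zoniki: *tenewambuk
  tenewambuk → tiniwambuk   [vowel merger]
  tiniwambuk → tiniwampuk   [unconditioned shift]
  tiniwampuk (rule 3 does not apply)
  tiniwampuk → siniwampuk   [palatalisation]
  siniwampuk → hiniwampuk   [debuccalisation]
  giving Zoniki hiniwampuk.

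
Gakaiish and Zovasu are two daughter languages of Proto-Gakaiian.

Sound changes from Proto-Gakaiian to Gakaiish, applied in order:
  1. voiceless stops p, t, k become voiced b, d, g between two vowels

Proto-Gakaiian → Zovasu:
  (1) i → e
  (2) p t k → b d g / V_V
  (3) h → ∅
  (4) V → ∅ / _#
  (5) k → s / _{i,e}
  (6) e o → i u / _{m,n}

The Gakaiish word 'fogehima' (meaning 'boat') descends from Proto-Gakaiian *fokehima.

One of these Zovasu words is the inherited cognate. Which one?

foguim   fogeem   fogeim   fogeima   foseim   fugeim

fogeim

Zovasu: *fokehima > fokehema > fogehema > fogeema > fogeem > fogeim  (by vowel merger, intervocalic voicing, h-loss, apocope, pre-nasal raising)
The other candidates each miss or misapply at least one Zovasu change.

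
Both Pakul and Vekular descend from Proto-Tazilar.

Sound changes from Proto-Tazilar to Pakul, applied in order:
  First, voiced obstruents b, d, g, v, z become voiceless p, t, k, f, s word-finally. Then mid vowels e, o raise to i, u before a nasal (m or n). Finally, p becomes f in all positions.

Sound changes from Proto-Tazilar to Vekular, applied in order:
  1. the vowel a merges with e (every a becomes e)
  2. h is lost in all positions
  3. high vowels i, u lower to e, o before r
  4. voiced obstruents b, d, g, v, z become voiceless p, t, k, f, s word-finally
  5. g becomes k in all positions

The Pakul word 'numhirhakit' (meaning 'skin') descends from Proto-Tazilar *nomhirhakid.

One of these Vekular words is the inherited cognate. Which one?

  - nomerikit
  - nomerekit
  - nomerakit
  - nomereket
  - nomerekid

Vekular: *nomhirhakid
  nomhirhakid → nomhirhekid   [vowel merger]
  nomhirhekid → nomirekid   [h-loss]
  nomirekid → nomerekid   [pre-rhotic lowering]
  nomerekid → nomerekit   [final devoicing]
  nomerekit (rule 5 does not apply)
  giving Vekular nomerekit.

nomerekit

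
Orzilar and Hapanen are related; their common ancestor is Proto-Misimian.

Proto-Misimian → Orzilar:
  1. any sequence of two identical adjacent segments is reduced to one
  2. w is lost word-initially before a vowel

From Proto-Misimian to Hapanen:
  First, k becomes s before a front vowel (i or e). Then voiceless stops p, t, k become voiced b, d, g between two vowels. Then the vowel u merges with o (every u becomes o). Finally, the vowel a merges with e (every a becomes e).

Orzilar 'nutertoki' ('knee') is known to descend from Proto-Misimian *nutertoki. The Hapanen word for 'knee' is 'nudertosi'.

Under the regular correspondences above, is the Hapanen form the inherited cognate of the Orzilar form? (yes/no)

no

Derive the expected Hapanen reflex of *nutertoki:
Hapanen: *nutertoki > nutertosi > nudertosi > nodertosi  (by palatalisation, intervocalic voicing, vowel merger)
The regular Hapanen reflex would be 'nodertosi', but the attested form is 'nudertosi'. The correspondence is irregular, so they are not cognates (the Hapanen form has a different source).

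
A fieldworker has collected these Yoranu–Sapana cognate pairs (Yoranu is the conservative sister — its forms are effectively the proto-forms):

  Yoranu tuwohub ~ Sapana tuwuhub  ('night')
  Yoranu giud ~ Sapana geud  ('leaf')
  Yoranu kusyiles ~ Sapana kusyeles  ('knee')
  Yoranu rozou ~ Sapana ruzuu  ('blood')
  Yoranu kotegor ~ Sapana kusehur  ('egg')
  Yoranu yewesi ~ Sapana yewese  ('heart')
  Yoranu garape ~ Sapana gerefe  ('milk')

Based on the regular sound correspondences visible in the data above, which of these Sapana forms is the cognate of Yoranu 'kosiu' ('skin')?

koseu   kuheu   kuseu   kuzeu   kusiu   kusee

tuwohub ~ tuwuhub, rozou ~ ruzuu — Yoranu o corresponds to Sapana u after a consonant, before a consonant other than r, m, n, p, b, f, v.
giud ~ geud — Yoranu i corresponds to Sapana e after a consonant, before a back vowel.
Applying these to Yoranu 'kosiu':
  kosiu → kusiu   (o→u after a consonant, before a consonant other than r, m, n, p, b, f, v)
  kusiu → kuseu   (i→e after a consonant, before a back vowel)
So the Sapana cognate is 'kuseu'.

kuseu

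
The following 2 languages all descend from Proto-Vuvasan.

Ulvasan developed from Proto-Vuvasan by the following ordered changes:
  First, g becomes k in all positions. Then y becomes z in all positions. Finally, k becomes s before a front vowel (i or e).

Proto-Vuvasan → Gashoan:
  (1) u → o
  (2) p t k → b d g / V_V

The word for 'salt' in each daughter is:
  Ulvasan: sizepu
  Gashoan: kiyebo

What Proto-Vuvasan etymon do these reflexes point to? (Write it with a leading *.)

*kiyepu

Position 6: Ulvasan has u, Gashoan has o. Ulvasan preserves u here (none of its changes turn any other segment into u), so the proto-segment is *u.
Position 3: Ulvasan has z, Gashoan has y. Gashoan preserves y here (none of its changes turn any other segment into y), so the proto-segment is *y.
Position 1: Ulvasan has s, Gashoan has k. Gashoan preserves k here (none of its changes turn any other segment into k), so the proto-segment is *k.
Continuing position by position gives *kiyepu; check it forward:
Ulvasan: *kiyepu > kizepu > sizepu  (by unconditioned shift, palatalisation)
Gashoan: *kiyepu > kiyepo > kiyebo  (by vowel merger, intervocalic voicing)
Only *kiyepu yields all of Ulvasan sizepu, Gashoan kiyebo.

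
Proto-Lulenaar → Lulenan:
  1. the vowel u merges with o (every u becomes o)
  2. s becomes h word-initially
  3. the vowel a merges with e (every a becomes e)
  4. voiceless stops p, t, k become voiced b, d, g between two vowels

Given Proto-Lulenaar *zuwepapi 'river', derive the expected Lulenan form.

zowebebi

Lulenan: start from *zuwepapi.
  rule 1 (vowel merger): zuwepapi → zowepapi
  rule 2: no change — zowepapi
  rule 3 (vowel merger): zowepapi → zowepepi
  rule 4 (intervocalic voicing): zowepepi → zowebebi
  ⇒ Lulenan zowebebi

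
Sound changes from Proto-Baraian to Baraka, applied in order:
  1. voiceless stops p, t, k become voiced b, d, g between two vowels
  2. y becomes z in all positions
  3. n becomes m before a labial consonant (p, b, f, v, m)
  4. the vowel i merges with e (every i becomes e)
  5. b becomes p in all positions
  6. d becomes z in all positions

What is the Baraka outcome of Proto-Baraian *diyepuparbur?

Baraka: *diyepuparbur
  diyepuparbur → diyebubarbur   [intervocalic voicing]
  diyebubarbur → dizebubarbur   [unconditioned shift]
  dizebubarbur (rule 3 does not apply)
  dizebubarbur → dezebubarbur   [vowel merger]
  dezebubarbur → dezepuparpur   [unconditioned shift]
  dezepuparpur → zezepuparpur   [unconditioned shift]
  giving Baraka zezepuparpur.

zezepuparpur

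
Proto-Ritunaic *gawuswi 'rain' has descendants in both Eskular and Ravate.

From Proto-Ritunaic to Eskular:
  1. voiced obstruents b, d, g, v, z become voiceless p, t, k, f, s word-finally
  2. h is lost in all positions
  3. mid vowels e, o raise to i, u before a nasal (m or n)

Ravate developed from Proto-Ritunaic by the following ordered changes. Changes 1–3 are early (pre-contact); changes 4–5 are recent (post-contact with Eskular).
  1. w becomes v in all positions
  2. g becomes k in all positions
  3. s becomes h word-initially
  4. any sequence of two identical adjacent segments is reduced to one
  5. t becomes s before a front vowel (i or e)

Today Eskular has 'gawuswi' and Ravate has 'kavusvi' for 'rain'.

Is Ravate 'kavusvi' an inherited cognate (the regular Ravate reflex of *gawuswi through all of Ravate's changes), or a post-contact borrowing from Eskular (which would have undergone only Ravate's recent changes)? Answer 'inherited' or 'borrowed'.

If inherited, *gawuswi would pass through all of Ravate's changes:
Ravate: *gawuswi > gavusvi > kavusvi  (by unconditioned shift, unconditioned shift)
If borrowed from Eskular 'gawuswi' after the early changes, it would undergo only the recent ones:
  rule 4 (degemination): no change (gawuswi)
  rule 5 (palatalisation): no change (gawuswi)
  ⇒ as a loan: gawuswi
Ravate 'kavusvi' matches the inherited outcome exactly, so it is an inherited cognate, not a loan.

inherited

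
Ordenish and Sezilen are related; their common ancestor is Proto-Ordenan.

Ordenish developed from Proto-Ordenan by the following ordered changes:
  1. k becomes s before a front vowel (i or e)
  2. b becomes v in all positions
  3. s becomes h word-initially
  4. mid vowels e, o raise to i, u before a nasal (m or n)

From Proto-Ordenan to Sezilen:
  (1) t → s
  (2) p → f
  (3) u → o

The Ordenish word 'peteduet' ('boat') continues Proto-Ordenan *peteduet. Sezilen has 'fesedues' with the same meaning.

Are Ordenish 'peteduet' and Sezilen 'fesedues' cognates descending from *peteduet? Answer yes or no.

Derive the expected Sezilen reflex of *peteduet:
Sezilen: start from *peteduet.
  rule 1 (unconditioned shift): peteduet → pesedues
  rule 2 (unconditioned shift): pesedues → fesedues
  rule 3 (vowel merger): fesedues → fesedoes
  ⇒ Sezilen fesedoes
The regular Sezilen reflex would be 'fesedoes', but the attested form is 'fesedues'. The correspondence is irregular, so they are not cognates (the Sezilen form has a different source).

no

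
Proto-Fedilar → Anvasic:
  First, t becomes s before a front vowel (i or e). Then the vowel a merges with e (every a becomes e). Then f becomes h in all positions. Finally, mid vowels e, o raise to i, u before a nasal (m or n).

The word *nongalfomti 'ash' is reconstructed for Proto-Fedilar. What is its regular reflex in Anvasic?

nungelhumsi

Anvasic: *nongalfomti
  nongalfomti → nongalfomsi   [palatalisation]
  nongalfomsi → nongelfomsi   [vowel merger]
  nongelfomsi → nongelhomsi   [unconditioned shift]
  nongelhomsi → nungelhumsi   [pre-nasal raising]
  giving Anvasic nungelhumsi.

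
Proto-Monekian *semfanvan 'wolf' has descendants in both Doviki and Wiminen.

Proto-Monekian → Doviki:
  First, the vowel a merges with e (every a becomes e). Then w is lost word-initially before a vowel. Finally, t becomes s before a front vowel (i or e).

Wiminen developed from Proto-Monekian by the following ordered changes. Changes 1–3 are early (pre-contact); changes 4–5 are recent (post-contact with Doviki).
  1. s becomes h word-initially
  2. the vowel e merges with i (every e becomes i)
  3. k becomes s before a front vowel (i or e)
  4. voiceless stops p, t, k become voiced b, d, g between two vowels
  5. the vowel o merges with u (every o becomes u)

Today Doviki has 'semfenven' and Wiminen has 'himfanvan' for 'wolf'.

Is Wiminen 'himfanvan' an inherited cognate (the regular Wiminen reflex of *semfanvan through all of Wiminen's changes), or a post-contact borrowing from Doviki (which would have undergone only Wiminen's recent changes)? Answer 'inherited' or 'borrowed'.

inherited

If inherited, *semfanvan would pass through all of Wiminen's changes:
Wiminen: *semfanvan
  semfanvan → hemfanvan   [debuccalisation]
  hemfanvan → himfanvan   [vowel merger]
  himfanvan (rule 3 does not apply)
  himfanvan (rule 4 does not apply)
  himfanvan (rule 5 does not apply)
  giving Wiminen himfanvan.
If borrowed from Doviki 'semfenven' after the early changes, it would undergo only the recent ones:
  rule 4 (intervocalic voicing): no change (semfenven)
  rule 5 (vowel merger): no change (semfenven)
  ⇒ as a loan: semfenven
Wiminen 'himfanvan' matches the inherited outcome exactly, so it is an inherited cognate, not a loan.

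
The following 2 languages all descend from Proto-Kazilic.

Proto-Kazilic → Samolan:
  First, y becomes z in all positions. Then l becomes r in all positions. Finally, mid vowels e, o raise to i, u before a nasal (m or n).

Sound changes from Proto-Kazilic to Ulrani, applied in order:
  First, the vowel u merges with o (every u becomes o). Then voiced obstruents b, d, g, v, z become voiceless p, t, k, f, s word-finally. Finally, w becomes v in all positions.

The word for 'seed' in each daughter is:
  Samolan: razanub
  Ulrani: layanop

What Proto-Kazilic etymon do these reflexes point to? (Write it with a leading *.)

*layanub

Position 3: Samolan has z, Ulrani has y. Ulrani preserves y here (none of its changes turn any other segment into y), so the proto-segment is *y.
Position 6: Samolan has u, Ulrani has o. Taking the neighbouring segments as reconstructed: Samolan u can only go back to *u; Ulrani o could go back to *o or *u — the one source consistent with every daughter is *u.
Position 7: Samolan has b, Ulrani has p. Samolan preserves b here (none of its changes turn any other segment into b), so the proto-segment is *b.
This points to *layanub. Verify forward in each daughter:
Samolan: *layanub > lazanub > razanub  (by unconditioned shift, unconditioned shift)
Ulrani: start from *layanub.
  rule 1 (vowel merger): layanub → layanob
  rule 2 (final devoicing): layanob → layanop
  rule 3: no change — layanop
  ⇒ Ulrani layanop
*layanub is the unique common source.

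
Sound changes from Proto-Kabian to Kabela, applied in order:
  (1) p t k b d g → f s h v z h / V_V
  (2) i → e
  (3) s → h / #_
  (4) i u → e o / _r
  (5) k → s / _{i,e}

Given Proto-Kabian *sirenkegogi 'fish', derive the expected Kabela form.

herensehohe

Kabela: start from *sirenkegogi.
  rule 1 (intervocalic lenition): sirenkegogi → sirenkehohi
  rule 2 (vowel merger): sirenkehohi → serenkehohe
  rule 3 (debuccalisation): serenkehohe → herenkehohe
  rule 4: no change — herenkehohe
  rule 5 (palatalisation): herenkehohe → herensehohe
  ⇒ Kabela herensehohe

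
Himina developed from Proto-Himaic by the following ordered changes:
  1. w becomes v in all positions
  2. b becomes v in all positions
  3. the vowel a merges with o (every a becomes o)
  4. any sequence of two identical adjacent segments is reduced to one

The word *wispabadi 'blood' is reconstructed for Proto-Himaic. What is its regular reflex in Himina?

vispovodi

Himina: *wispabadi > vispabadi > vispavadi > vispovodi  (by unconditioned shift, unconditioned shift, vowel merger)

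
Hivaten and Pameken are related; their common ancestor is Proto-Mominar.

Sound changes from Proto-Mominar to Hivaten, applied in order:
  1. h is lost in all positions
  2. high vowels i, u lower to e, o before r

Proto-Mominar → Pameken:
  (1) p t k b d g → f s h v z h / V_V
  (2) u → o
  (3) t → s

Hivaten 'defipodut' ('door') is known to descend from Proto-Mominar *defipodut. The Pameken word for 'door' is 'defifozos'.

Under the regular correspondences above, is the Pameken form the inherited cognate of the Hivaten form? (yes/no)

Derive the expected Pameken reflex of *defipodut:
Pameken: *defipodut
  defipodut → defifozut   [intervocalic lenition]
  defifozut → defifozot   [vowel merger]
  defifozot → defifozos   [unconditioned shift]
  giving Pameken defifozos.
Pameken 'defifozos' matches the regular reflex exactly, so the pair is cognate.

yes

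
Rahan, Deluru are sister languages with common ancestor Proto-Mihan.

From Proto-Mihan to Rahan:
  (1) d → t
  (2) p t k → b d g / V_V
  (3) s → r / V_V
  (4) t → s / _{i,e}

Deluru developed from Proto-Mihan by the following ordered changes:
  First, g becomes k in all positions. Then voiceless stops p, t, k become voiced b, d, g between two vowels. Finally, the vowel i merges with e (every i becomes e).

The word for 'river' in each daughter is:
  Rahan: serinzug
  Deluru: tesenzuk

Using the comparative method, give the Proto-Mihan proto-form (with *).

*tesinzug

Position 4: Rahan has i, Deluru has e. Rahan preserves i here (none of its changes turn any other segment into i), so the proto-segment is *i.
Position 8: Rahan has g, Deluru has k. Taking the neighbouring segments as reconstructed: Rahan g can only go back to *g; Deluru k could go back to *k or *g — the one source consistent with every daughter is *g.
Position 3: Rahan has r, Deluru has s. Deluru preserves s here (none of its changes turn any other segment into s), so the proto-segment is *s.
This points to *tesinzug. Verify forward in each daughter:
Rahan: start from *tesinzug.
  rule 1: no change — tesinzug
  rule 2: no change — tesinzug
  rule 3 (rhotacism): tesinzug → terinzug
  rule 4 (palatalisation): terinzug → serinzug
  ⇒ Rahan serinzug
Deluru: *tesinzug
  tesinzug → tesinzuk   [unconditioned shift]
  tesinzuk (rule 2 does not apply)
  tesinzuk → tesenzuk   [vowel merger]
  giving Deluru tesenzuk.
*tesinzug is the unique common source.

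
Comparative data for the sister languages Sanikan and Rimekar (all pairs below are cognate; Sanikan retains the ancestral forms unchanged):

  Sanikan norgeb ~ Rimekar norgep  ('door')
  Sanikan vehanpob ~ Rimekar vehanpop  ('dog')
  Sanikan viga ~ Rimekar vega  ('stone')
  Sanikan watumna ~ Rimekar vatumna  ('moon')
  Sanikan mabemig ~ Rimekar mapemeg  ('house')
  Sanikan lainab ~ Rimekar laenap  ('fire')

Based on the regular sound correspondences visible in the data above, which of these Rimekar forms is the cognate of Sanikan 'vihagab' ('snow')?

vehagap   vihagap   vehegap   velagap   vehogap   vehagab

viga ~ vega, mabemig ~ mapemeg — Sanikan i corresponds to Rimekar e after a consonant, before a consonant other than r, m, n, p, b, f, v.
norgeb ~ norgep, vehanpob ~ vehanpop — Sanikan b corresponds to Rimekar p word-finally.
Applying these to Sanikan 'vihagab':
  vihagab → vehagab   (i→e after a consonant, before a consonant other than r, m, n, p, b, f, v)
  vehagab → vehagap   (b→p word-finally)
So the Rimekar cognate is 'vehagap'.

vehagap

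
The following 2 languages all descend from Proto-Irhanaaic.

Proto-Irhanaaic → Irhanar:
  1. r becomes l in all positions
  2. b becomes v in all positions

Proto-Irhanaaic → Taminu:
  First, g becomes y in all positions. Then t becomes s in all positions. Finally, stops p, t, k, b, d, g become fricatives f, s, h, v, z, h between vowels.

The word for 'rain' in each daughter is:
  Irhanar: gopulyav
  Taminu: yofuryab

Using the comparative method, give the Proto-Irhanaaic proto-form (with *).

Position 3: Irhanar has p, Taminu has f. Irhanar preserves p here (none of its changes turn any other segment into p), so the proto-segment is *p.
Position 8: Irhanar has v, Taminu has b. Taminu preserves b here (none of its changes turn any other segment into b), so the proto-segment is *b.
Position 5: Irhanar has l, Taminu has r. Taminu preserves r here (none of its changes turn any other segment into r), so the proto-segment is *r.
Continuing position by position gives *gopuryab; check it forward:
Irhanar: start from *gopuryab.
  rule 1 (unconditioned shift): gopuryab → gopulyab
  rule 2 (unconditioned shift): gopulyab → gopulyav
  ⇒ Irhanar gopulyav
Taminu: start from *gopuryab.
  rule 1 (unconditioned shift): gopuryab → yopuryab
  rule 2: no change — yopuryab
  rule 3 (intervocalic lenition): yopuryab → yofuryab
  ⇒ Taminu yofuryab
*gopuryab is the unique common source.

*gopuryab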